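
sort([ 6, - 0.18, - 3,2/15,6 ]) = [ - 3, - 0.18, 2/15, 6,6]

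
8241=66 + 8175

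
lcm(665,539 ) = 51205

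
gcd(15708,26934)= 6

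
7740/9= 860 =860.00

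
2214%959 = 296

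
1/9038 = 1/9038 = 0.00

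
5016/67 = 5016/67 = 74.87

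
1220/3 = 406 + 2/3 = 406.67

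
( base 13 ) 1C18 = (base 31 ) 4CU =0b1000010010110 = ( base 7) 15244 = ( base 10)4246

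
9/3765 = 3/1255 = 0.00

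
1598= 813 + 785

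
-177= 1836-2013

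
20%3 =2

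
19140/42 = 455 + 5/7 = 455.71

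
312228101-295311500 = 16916601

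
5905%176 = 97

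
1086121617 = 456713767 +629407850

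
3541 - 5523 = -1982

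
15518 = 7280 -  - 8238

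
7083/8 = 7083/8 = 885.38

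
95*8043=764085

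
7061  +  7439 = 14500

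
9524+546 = 10070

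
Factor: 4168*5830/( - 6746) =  - 12149720/3373 =-  2^3 * 5^1*11^1*53^1 * 521^1*3373^( - 1 ) 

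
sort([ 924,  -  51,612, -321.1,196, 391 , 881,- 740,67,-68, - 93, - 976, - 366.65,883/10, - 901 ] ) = [ - 976, - 901, - 740,-366.65,-321.1, - 93, -68, - 51,67, 883/10,196,391,612,881,924 ] 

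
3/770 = 3/770 = 0.00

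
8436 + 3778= 12214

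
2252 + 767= 3019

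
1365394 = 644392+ 721002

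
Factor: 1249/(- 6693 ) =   -  3^(-1)* 23^( - 1 )*97^(-1 ) * 1249^1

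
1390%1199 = 191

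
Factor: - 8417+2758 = - 5659^1 = - 5659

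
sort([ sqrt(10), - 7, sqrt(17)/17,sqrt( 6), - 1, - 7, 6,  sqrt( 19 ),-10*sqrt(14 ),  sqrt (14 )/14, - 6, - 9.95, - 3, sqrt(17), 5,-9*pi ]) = [ - 10*sqrt(14 ), - 9*pi, - 9.95, - 7, - 7,-6, - 3 , - 1, sqrt(17 )/17,  sqrt ( 14 )/14,  sqrt (6 ),sqrt( 10),  sqrt (17), sqrt(19 ), 5 , 6]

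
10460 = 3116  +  7344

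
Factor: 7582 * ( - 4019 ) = - 2^1*17^1*223^1*4019^1 = - 30472058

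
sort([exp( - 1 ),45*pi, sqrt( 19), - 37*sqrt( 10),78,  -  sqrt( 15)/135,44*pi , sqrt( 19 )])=[  -  37*sqrt( 10), - sqrt (15 )/135, exp( - 1 ) , sqrt(19),sqrt( 19 ), 78,44*pi,45*pi]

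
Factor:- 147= - 3^1*7^2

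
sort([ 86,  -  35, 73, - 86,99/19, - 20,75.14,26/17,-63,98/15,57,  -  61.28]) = [ - 86,-63, - 61.28, -35, - 20, 26/17,99/19,98/15,57,73,75.14,86]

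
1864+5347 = 7211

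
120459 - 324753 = -204294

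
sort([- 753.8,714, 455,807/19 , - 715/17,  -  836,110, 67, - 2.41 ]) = [ - 836, - 753.8, - 715/17,-2.41, 807/19,67,110, 455,714 ]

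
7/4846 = 7/4846=0.00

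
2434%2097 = 337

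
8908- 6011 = 2897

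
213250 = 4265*50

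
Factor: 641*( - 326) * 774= - 2^2*3^2*43^1* 163^1*641^1 =- 161739684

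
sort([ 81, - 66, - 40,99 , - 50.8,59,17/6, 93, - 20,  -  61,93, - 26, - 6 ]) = [ - 66, - 61, - 50.8,-40, - 26, - 20,  -  6,17/6,59,81,93, 93, 99 ] 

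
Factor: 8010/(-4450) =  - 3^2 *5^(  -  1 ) = - 9/5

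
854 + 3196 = 4050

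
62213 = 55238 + 6975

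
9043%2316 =2095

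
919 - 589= 330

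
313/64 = 313/64 = 4.89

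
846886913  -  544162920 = 302723993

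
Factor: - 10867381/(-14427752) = 2^(-3)*7^1* 37^1 * 41959^1*1803469^( - 1)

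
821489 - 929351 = - 107862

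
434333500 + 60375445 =494708945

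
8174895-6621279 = 1553616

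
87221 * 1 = 87221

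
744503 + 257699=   1002202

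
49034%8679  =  5639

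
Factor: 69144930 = 2^1*3^2*5^1*103^1*7459^1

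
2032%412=384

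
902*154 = 138908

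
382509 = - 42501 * ( - 9)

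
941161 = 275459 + 665702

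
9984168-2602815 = 7381353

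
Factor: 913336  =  2^3*114167^1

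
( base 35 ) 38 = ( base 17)6B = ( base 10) 113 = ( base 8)161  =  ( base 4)1301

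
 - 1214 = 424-1638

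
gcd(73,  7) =1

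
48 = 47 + 1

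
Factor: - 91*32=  - 2^5 * 7^1 * 13^1 = - 2912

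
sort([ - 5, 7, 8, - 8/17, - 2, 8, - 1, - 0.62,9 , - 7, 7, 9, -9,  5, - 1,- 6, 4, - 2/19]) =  [ - 9, - 7,-6 , - 5, - 2, - 1, - 1, - 0.62, - 8/17, - 2/19,4,5,7,7, 8,  8,9, 9 ]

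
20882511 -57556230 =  - 36673719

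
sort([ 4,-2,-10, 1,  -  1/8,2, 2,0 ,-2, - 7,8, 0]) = [-10,-7,  -  2, - 2 ,-1/8 , 0,0, 1 , 2,2,4,8 ]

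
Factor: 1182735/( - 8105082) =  - 2^( - 1)*3^2*5^1*8761^1*1350847^(- 1) = - 394245/2701694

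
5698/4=2849/2 =1424.50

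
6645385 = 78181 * 85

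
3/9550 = 3/9550 =0.00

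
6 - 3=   3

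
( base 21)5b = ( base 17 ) 6e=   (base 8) 164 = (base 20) 5G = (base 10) 116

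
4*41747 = 166988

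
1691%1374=317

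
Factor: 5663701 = 37^1*153073^1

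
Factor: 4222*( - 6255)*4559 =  - 120396852990 =- 2^1*3^2*5^1*47^1*97^1*139^1*2111^1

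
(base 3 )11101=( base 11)a8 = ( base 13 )91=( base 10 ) 118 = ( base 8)166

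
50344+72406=122750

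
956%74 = 68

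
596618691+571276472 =1167895163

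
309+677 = 986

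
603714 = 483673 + 120041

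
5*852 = 4260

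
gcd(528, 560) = 16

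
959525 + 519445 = 1478970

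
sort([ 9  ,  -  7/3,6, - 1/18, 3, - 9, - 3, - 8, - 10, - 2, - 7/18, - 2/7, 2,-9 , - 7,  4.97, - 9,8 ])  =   [ - 10, - 9, - 9, - 9,-8, - 7, - 3, - 7/3, - 2, - 7/18, - 2/7, - 1/18, 2,3, 4.97, 6,8,9 ] 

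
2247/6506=2247/6506 = 0.35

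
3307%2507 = 800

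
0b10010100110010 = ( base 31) 9s5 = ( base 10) 9522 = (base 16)2532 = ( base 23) I00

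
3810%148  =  110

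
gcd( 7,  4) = 1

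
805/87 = 805/87  =  9.25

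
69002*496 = 34224992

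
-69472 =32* ( - 2171 ) 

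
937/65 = 937/65=14.42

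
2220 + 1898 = 4118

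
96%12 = 0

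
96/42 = 2+2/7 = 2.29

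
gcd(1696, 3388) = 4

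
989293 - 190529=798764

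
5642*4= 22568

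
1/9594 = 1/9594  =  0.00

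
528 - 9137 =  - 8609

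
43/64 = 43/64 = 0.67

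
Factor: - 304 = -2^4*19^1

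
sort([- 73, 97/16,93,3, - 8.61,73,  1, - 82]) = [- 82,  -  73, - 8.61,1,3, 97/16,73, 93 ] 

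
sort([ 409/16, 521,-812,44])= [ - 812,  409/16,  44 , 521]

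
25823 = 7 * 3689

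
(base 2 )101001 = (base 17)27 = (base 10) 41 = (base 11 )38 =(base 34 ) 17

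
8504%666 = 512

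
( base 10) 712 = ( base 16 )2C8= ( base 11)598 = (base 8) 1310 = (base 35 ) KC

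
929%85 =79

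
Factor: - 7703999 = -7703999^1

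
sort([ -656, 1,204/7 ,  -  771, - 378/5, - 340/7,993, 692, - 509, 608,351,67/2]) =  [  -  771,  -  656, - 509,- 378/5,-340/7, 1,204/7,67/2,351,608,692,993] 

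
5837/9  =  648 + 5/9  =  648.56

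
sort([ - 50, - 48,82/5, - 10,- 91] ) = [ - 91, - 50, - 48,  -  10, 82/5]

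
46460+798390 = 844850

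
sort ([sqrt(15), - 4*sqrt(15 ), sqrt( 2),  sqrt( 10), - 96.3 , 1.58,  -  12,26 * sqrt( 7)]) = [-96.3 , - 4*sqrt( 15), - 12,sqrt(2 ), 1.58,sqrt (10),sqrt( 15 ),26*sqrt( 7 )]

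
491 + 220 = 711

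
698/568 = 349/284 = 1.23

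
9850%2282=722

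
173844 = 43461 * 4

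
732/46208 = 183/11552 = 0.02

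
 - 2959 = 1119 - 4078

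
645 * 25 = 16125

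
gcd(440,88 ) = 88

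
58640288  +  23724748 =82365036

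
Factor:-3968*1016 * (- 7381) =29756412928 = 2^10 * 11^2 * 31^1*61^1*127^1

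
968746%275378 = 142612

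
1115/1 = 1115 = 1115.00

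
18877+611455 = 630332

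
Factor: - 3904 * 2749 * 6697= - 71872846912=- 2^6*37^1*61^1*181^1*2749^1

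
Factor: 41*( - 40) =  - 2^3*5^1*41^1 = - 1640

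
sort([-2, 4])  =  [-2, 4]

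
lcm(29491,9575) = 737275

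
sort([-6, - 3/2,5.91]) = [ - 6, - 3/2, 5.91]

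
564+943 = 1507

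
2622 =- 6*( - 437)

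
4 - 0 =4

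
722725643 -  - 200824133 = 923549776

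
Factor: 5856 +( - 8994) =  - 2^1 * 3^1*523^1 = - 3138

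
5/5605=1/1121 = 0.00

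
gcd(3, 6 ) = 3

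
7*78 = 546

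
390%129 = 3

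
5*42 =210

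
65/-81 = -65/81=- 0.80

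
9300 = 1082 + 8218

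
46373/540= 85 + 473/540 = 85.88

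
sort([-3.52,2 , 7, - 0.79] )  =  [ -3.52, - 0.79,2, 7]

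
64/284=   16/71 = 0.23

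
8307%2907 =2493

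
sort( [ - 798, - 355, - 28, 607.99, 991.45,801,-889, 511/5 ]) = [ - 889 ,-798,-355 , - 28,511/5,607.99 , 801,991.45 ] 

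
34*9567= 325278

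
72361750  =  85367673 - 13005923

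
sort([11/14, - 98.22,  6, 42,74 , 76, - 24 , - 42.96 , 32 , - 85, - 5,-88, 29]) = [ - 98.22, - 88,-85 , - 42.96,-24, - 5, 11/14,6, 29,32 , 42, 74,  76 ] 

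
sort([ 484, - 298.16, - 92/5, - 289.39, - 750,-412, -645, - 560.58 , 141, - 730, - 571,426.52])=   [ - 750, - 730, - 645, - 571, - 560.58, - 412, - 298.16, - 289.39,  -  92/5 , 141, 426.52, 484] 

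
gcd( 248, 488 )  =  8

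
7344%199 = 180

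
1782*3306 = 5891292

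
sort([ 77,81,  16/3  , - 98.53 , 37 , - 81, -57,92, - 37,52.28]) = [ - 98.53, - 81, - 57, - 37, 16/3,37,  52.28, 77,81,92]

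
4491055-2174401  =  2316654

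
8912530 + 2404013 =11316543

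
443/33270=443/33270 = 0.01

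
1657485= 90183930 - 88526445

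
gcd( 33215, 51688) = 91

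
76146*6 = 456876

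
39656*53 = 2101768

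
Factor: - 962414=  - 2^1*481207^1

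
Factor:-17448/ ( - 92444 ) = 2^1*3^1*11^( - 2 )*191^(-1)*727^1  =  4362/23111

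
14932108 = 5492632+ 9439476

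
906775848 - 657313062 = 249462786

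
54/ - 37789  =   - 1 + 37735/37789=-  0.00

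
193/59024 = 193/59024 = 0.00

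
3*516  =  1548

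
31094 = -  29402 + 60496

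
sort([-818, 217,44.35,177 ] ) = [ - 818,44.35, 177, 217 ]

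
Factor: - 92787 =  - 3^1*157^1*197^1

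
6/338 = 3/169 = 0.02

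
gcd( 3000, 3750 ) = 750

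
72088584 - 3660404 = 68428180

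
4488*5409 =24275592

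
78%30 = 18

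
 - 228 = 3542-3770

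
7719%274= 47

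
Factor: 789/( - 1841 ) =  - 3^1*7^( - 1) = - 3/7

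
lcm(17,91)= 1547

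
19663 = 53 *371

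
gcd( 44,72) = 4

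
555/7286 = 555/7286 = 0.08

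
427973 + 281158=709131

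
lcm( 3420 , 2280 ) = 6840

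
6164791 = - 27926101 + 34090892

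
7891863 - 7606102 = 285761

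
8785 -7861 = 924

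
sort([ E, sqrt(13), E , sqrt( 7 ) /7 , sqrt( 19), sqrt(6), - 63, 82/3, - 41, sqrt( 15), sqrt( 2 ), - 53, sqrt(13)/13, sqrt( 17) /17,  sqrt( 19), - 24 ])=[-63,  -  53,  -  41,- 24,sqrt( 17) /17, sqrt( 13)/13, sqrt (7) /7, sqrt( 2 ), sqrt( 6),E, E, sqrt( 13 ), sqrt( 15), sqrt(19), sqrt( 19),82/3] 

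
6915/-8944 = -1 + 2029/8944 =- 0.77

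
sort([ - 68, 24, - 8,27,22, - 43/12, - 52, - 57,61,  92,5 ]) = [ - 68, - 57, - 52, - 8, - 43/12 , 5,  22 , 24, 27,61, 92]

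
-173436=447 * ( - 388)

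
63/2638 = 63/2638= 0.02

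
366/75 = 4 + 22/25 = 4.88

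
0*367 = 0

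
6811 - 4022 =2789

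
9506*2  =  19012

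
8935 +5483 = 14418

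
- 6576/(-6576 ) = 1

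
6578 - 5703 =875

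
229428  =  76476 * 3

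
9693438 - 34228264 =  - 24534826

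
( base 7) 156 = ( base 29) 33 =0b1011010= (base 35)2K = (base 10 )90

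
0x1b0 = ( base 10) 432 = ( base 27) G0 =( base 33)d3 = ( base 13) 273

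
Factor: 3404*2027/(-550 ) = - 2^1*5^ (-2) * 11^ ( - 1)*23^1*37^1*2027^1 = - 3449954/275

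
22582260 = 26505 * 852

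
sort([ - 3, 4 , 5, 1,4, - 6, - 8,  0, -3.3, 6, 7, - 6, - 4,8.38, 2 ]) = [ - 8, - 6 , - 6, - 4, - 3.3,  -  3, 0, 1 , 2, 4, 4,  5, 6, 7, 8.38 ]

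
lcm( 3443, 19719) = 216909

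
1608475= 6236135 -4627660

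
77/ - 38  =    -  3+ 37/38 = - 2.03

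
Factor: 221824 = 2^7  *1733^1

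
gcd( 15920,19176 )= 8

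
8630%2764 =338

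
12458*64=797312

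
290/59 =4 + 54/59 = 4.92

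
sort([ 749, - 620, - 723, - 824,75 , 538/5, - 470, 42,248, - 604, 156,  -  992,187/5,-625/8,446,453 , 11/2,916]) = [ - 992, - 824 , - 723, - 620, - 604, - 470, - 625/8,11/2,187/5,42,  75,538/5, 156,248, 446,453, 749,916]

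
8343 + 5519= 13862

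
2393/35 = 2393/35 = 68.37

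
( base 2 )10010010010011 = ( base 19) 16HF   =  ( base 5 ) 244423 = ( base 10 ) 9363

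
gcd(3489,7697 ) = 1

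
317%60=17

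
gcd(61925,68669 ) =1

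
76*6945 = 527820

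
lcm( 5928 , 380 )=29640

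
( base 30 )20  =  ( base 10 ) 60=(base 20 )30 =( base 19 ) 33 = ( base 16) 3C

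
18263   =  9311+8952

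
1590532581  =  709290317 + 881242264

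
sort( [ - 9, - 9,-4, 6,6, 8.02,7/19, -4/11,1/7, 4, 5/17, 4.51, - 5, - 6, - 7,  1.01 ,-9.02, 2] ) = [ - 9.02, - 9, - 9,  -  7 ,-6, - 5, - 4,  -  4/11,1/7 , 5/17,7/19, 1.01,2, 4,4.51,6, 6, 8.02] 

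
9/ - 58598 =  - 9/58598 = - 0.00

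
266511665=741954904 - 475443239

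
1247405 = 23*54235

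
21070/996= 21+77/498  =  21.15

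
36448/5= 7289+3/5= 7289.60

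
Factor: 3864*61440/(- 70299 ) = - 26378240/7811 = - 2^15*5^1*7^1*23^1*73^( - 1)*107^( - 1 )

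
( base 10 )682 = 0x2AA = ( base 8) 1252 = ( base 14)36A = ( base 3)221021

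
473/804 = 473/804 = 0.59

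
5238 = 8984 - 3746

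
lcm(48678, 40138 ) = 2287866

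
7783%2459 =406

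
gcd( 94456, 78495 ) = 1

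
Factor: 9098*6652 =60519896 = 2^3*1663^1*4549^1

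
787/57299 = 787/57299 = 0.01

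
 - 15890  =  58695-74585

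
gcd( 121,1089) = 121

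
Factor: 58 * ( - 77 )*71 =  - 317086  =  - 2^1 *7^1 * 11^1*29^1 * 71^1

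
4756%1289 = 889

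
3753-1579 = 2174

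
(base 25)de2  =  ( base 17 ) 1C5B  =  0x211D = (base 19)1493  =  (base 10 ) 8477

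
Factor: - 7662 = -2^1*3^1*1277^1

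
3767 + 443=4210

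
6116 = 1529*4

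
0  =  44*0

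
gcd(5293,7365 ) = 1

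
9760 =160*61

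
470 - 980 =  - 510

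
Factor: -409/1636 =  - 1/4 = - 2^( - 2 ) 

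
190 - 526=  - 336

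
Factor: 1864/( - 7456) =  - 1/4 =- 2^( - 2 )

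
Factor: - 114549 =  - 3^1*38183^1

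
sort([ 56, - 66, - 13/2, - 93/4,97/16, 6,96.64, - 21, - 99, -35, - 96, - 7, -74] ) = [  -  99, - 96,-74, - 66, - 35, - 93/4 ,  -  21 , - 7, - 13/2, 6, 97/16,  56, 96.64]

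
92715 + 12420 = 105135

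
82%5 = 2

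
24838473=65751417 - 40912944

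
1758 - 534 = 1224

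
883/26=33+ 25/26  =  33.96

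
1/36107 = 1/36107 = 0.00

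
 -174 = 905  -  1079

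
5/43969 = 5/43969 = 0.00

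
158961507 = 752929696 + -593968189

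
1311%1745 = 1311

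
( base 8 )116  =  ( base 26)30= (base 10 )78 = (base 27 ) 2O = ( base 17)4A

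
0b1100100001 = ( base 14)413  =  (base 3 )1002200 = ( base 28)10h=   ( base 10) 801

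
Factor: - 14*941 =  - 13174= - 2^1*7^1*941^1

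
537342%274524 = 262818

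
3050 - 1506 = 1544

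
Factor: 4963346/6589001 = 2^1*229^1*251^( - 1 )*10837^1*26251^( - 1)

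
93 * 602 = 55986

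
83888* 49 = 4110512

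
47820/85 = 9564/17 =562.59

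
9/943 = 9/943 = 0.01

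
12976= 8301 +4675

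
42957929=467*91987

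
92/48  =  23/12 = 1.92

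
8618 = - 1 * ( - 8618 )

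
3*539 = 1617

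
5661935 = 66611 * 85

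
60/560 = 3/28  =  0.11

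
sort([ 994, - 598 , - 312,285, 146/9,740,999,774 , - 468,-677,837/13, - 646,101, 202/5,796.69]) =[-677,-646, - 598,- 468, - 312,146/9,202/5,837/13,101,285,740,774,796.69,994, 999] 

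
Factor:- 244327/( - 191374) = 263/206 =2^(-1)*103^ ( - 1 )*263^1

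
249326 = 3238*77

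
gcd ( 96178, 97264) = 2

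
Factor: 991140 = 2^2*3^1*5^1*16519^1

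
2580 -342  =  2238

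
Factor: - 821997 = - 3^2*11^1*19^2 * 23^1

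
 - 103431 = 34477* ( - 3)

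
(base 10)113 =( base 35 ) 38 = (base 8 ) 161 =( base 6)305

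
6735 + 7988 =14723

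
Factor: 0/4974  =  0 = 0^1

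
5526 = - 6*( - 921) 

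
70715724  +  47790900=118506624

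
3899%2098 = 1801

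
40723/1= 40723 = 40723.00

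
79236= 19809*4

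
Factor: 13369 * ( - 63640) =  - 850803160   =  - 2^3*5^1*29^1 * 37^1*43^1*461^1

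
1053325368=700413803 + 352911565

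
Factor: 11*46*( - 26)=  - 2^2 *11^1 *13^1*23^1 = - 13156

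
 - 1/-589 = 1/589 = 0.00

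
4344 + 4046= 8390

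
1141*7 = 7987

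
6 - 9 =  - 3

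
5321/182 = 5321/182 = 29.24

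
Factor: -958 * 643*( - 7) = 4311958 = 2^1 * 7^1 * 479^1*643^1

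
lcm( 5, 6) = 30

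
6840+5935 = 12775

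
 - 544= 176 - 720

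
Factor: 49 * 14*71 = 48706 = 2^1*7^3  *  71^1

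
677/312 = 2+53/312 = 2.17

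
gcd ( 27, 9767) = 1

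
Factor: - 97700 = - 2^2*5^2*977^1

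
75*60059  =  4504425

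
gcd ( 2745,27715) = 5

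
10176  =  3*3392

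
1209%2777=1209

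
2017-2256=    - 239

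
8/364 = 2/91 = 0.02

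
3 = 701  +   - 698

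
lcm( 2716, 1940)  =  13580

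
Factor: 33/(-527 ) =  - 3^1*11^1 * 17^(-1 )*31^(-1 )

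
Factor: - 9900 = -2^2*3^2*5^2*11^1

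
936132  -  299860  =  636272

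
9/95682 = 3/31894 = 0.00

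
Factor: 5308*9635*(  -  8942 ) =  - 457316950360 = - 2^3*5^1*17^1 * 41^1 * 47^1*263^1 * 1327^1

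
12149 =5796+6353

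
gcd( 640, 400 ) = 80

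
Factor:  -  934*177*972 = - 2^3*3^6*59^1 * 467^1=- 160689096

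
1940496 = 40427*48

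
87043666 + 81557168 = 168600834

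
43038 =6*7173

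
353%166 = 21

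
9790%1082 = 52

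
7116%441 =60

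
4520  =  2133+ 2387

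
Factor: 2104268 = 2^2*526067^1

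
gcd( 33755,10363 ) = 43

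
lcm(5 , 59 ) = 295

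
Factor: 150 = 2^1*3^1*5^2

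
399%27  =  21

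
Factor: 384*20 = 7680  =  2^9*3^1*5^1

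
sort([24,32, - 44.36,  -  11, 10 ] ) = [ - 44.36,-11, 10,  24, 32] 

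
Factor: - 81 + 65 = - 16 = - 2^4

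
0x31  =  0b110001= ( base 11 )45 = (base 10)49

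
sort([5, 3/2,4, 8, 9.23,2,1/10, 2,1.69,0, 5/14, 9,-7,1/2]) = [-7, 0, 1/10,  5/14 , 1/2, 3/2,1.69,2,2,4, 5, 8,9,9.23]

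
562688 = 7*80384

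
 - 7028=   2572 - 9600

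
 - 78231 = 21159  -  99390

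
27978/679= 41+139/679 = 41.20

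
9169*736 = 6748384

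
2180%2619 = 2180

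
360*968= 348480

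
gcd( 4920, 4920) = 4920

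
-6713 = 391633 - 398346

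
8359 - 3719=4640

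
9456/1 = 9456 = 9456.00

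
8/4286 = 4/2143 = 0.00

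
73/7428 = 73/7428 = 0.01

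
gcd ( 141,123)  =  3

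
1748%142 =44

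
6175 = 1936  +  4239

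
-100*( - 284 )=28400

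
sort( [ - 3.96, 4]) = [ - 3.96, 4 ] 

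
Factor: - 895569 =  - 3^1*137^1*2179^1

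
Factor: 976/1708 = 4/7 =2^2 * 7^( - 1 )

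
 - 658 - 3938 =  - 4596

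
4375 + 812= 5187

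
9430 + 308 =9738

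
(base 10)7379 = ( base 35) 60t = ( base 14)2991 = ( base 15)22BE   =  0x1CD3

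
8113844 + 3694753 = 11808597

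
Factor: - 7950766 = - 2^1*3975383^1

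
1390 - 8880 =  - 7490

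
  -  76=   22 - 98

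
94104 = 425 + 93679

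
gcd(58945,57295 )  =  5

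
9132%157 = 26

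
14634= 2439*6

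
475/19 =25 =25.00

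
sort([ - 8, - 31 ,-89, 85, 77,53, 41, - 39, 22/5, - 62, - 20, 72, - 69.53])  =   [ -89,  -  69.53, - 62, - 39, -31,-20, - 8,22/5,41,53,72,77, 85]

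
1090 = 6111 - 5021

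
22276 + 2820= 25096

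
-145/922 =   -  145/922 = - 0.16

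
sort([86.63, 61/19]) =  [ 61/19, 86.63 ]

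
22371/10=22371/10 = 2237.10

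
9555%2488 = 2091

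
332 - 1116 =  - 784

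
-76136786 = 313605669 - 389742455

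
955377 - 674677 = 280700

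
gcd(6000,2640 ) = 240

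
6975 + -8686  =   - 1711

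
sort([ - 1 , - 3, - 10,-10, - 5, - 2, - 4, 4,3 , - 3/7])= [-10, - 10,-5, - 4 , - 3,-2 ,-1 , - 3/7,  3,  4] 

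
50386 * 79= 3980494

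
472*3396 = 1602912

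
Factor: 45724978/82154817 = 2^1*3^( - 4 )*13^2 * 135281^1 * 1014257^(- 1)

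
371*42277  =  15684767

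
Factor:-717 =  - 3^1*  239^1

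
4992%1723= 1546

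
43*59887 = 2575141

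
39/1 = 39 = 39.00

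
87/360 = 29/120 = 0.24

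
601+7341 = 7942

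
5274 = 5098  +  176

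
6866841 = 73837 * 93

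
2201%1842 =359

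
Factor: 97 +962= 1059 =3^1*353^1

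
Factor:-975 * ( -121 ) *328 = 2^3*3^1*5^2*11^2*13^1*41^1= 38695800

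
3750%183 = 90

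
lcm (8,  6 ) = 24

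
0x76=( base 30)3s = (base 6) 314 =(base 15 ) 7d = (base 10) 118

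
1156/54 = 21  +  11/27 =21.41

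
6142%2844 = 454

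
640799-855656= - 214857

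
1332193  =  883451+448742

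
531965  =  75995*7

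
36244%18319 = 17925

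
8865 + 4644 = 13509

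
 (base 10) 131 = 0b10000011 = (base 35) 3q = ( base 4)2003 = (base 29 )4f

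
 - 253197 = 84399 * (- 3)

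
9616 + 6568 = 16184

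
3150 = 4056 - 906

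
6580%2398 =1784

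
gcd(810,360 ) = 90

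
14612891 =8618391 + 5994500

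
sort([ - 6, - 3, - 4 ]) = [ - 6,-4, - 3 ] 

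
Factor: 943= 23^1*41^1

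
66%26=14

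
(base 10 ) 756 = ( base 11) 628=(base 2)1011110100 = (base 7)2130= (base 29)q2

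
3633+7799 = 11432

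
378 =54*7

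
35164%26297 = 8867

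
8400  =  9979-1579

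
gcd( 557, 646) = 1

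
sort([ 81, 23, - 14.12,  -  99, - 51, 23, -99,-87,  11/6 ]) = [-99, - 99, - 87, - 51,  -  14.12,11/6,23, 23, 81 ] 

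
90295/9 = 90295/9 = 10032.78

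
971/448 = 2+75/448 = 2.17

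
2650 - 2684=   -  34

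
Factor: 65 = 5^1*13^1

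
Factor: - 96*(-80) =2^9*3^1 * 5^1 = 7680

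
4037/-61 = -4037/61=- 66.18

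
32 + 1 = 33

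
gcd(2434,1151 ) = 1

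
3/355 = 3/355 = 0.01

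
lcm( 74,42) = 1554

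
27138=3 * 9046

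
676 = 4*169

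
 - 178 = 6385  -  6563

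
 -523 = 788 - 1311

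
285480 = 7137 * 40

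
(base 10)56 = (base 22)2c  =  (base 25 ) 26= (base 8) 70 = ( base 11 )51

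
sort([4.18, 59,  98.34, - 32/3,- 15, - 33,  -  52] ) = [ - 52, - 33 ,-15, - 32/3 , 4.18,59,  98.34 ] 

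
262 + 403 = 665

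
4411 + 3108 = 7519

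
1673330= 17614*95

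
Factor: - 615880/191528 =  - 5^1*173^1*269^(- 1 ) = - 865/269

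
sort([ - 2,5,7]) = [ - 2,  5,7 ]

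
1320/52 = 330/13 = 25.38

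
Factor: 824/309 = 8/3 =2^3*3^( - 1)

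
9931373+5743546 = 15674919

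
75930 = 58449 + 17481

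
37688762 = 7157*5266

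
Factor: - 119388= - 2^2 * 3^1*9949^1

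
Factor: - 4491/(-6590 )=2^( - 1 ) * 3^2*5^ ( -1 )*499^1*659^( - 1) 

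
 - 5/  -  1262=5/1262 = 0.00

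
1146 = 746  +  400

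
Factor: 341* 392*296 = 2^6*7^2*11^1*31^1*37^1 = 39566912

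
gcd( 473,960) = 1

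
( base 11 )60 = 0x42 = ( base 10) 66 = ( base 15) 46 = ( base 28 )2A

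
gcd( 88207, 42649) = 1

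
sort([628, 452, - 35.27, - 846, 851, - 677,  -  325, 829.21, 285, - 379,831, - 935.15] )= [- 935.15, - 846, - 677,  -  379, - 325, - 35.27,285,  452,628,829.21, 831,851 ] 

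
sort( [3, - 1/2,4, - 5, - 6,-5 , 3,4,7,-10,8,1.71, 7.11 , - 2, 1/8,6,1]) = [-10, - 6,-5,-5, - 2, - 1/2,1/8, 1, 1.71  ,  3,  3, 4, 4,6,7 , 7.11,8]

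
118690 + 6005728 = 6124418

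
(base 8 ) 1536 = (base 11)714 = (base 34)pc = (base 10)862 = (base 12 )5ba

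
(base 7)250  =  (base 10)133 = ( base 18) 77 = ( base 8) 205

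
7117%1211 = 1062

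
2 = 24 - 22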